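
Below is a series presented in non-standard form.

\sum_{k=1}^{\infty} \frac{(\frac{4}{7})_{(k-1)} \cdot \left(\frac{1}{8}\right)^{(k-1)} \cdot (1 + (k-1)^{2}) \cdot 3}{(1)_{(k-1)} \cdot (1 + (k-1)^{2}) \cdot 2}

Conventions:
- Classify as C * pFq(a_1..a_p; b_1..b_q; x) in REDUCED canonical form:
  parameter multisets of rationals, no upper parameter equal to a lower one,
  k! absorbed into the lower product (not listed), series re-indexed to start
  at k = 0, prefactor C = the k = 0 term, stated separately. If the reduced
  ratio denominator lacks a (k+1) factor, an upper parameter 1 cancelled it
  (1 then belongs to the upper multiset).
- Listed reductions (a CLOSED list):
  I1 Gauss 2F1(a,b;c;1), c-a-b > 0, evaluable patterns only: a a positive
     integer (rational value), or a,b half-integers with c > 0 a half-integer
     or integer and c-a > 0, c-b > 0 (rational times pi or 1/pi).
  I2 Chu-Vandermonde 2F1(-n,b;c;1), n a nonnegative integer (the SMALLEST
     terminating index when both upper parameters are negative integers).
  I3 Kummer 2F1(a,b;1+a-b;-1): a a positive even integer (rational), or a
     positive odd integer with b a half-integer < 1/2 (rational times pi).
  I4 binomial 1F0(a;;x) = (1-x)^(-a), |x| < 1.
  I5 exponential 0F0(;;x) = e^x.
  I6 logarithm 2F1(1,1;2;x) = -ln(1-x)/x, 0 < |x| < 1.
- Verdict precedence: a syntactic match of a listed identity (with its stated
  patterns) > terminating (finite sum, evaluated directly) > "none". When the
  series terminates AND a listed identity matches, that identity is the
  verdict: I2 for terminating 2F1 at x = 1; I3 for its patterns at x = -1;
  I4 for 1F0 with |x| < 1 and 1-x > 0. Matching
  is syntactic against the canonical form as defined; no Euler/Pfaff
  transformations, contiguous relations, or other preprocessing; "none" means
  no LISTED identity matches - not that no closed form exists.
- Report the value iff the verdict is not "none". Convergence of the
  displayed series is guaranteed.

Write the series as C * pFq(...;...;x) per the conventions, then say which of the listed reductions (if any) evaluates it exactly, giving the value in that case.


Classification (C = \frac{3}{2}): 1F0 with upper {\frac{4}{7}}, lower {-}, argument x = \frac{1}{8}. Verdict (x = \frac{1}{8}): the binomial series (I4) applies (the 1F0 binomial series: exponent -4/7, x = \frac{1}{8}). Its exact value is \frac{3}{2} \cdot \left(\frac{7}{8}\right)^{-\frac{4}{7}}.

Structural cue: t_0 = \frac{3}{2} here, and the factor k^2 + 1 cancels (top and bottom), leaving C = 3/2, x = 1/8.
Term ratio: r(k) = \frac{1}{8} * (k+\frac{4}{7}) / [(k+1)] - rational; roots negated = parameters, x = \frac{1}{8}, C = \frac{3}{2}.


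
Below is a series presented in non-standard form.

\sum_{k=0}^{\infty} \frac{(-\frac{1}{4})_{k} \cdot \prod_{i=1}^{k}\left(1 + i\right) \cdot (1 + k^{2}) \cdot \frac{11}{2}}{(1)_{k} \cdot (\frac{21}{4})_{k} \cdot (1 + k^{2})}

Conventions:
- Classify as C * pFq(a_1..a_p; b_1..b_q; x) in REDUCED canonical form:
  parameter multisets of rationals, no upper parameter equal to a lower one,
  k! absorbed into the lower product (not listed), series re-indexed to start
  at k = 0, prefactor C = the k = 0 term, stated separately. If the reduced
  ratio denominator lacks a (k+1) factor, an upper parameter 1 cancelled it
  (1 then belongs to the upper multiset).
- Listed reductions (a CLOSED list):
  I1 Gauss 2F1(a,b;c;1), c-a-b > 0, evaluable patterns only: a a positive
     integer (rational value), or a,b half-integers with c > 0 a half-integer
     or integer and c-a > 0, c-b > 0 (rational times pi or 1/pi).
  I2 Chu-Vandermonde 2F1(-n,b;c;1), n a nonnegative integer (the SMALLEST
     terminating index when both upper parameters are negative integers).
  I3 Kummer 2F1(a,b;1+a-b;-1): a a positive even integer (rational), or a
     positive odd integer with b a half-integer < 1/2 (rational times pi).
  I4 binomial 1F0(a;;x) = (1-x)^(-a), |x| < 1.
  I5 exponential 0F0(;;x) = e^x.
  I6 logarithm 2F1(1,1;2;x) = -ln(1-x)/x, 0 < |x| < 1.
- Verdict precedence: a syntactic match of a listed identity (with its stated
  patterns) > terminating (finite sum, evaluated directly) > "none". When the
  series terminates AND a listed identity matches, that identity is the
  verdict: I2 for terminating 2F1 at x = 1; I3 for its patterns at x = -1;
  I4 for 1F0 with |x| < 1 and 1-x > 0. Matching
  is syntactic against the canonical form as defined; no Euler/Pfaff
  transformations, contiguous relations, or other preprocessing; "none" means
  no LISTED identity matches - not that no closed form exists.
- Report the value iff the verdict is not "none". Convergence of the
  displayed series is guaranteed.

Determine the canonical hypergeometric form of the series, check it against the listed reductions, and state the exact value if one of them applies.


Key observation: t_0 being \frac{11}{2}, the running product (C = 11/2, x = 1) telescopes to a rising factorial.
Consecutive-term ratio: r(k) = 1 * (k-\frac{1}{4}) (k+2) / [(k+\frac{21}{4}) (k+1)] - poly over poly, x = 1 from leading terms; C = \frac{11}{2} at k = 0.

The series (x = 1) is 2F1: upper {-\frac{1}{4}, 2}, lower {\frac{21}{4}}, prefactor \frac{11}{2}. Verdict (x = 1): the Gauss summation I1 applies (x = 1: the Gamma ratio telescopes since c-a-b = 7/2 > 0 and a = 2 in Z>0). Its exact value is \frac{2431}{504}.


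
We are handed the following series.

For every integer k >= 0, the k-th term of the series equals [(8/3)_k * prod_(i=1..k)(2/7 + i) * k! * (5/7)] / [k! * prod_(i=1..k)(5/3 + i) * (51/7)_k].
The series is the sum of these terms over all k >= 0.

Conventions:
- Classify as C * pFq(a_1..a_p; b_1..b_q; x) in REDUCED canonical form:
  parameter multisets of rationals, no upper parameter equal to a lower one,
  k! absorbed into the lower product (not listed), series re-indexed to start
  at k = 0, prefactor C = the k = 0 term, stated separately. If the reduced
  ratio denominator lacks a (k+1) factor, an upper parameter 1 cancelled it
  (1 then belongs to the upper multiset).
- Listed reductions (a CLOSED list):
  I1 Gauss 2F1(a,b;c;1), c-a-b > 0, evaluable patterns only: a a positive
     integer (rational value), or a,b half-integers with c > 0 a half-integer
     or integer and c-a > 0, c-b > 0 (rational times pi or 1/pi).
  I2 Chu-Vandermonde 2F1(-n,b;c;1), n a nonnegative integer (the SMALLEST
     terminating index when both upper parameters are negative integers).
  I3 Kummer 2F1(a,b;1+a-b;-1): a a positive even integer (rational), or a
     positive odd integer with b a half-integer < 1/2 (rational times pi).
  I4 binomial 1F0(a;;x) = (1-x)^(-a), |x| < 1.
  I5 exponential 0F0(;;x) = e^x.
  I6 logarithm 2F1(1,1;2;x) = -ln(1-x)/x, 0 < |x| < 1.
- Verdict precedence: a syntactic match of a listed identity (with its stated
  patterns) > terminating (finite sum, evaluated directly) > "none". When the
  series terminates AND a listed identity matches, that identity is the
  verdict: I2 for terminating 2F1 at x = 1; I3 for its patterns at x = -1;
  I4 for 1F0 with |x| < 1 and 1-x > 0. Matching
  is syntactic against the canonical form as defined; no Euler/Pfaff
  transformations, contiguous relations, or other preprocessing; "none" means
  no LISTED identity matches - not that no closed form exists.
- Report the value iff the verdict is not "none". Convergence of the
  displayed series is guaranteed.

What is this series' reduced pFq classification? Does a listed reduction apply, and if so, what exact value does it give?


First insight: t_0 being 5/7, the parameter 8/3 appears in both the upper and lower lists and cancels.
Step ratio: r(k) = 1 * (k+1) (k+9/7) / [(k+51/7) (k+1)] - rational in k. x = 1; t_0 = 5/7; negate the roots.

Canonical form: C = 5/7 times 2F1 with upper {1, 9/7}, lower {51/7}, x = 1. Verdict: the Gauss summation I1 applies (x = 1: the Gamma ratio telescopes since c-a-b = 5 > 0 and a = 1 in Z>0). Sum: 44/49.


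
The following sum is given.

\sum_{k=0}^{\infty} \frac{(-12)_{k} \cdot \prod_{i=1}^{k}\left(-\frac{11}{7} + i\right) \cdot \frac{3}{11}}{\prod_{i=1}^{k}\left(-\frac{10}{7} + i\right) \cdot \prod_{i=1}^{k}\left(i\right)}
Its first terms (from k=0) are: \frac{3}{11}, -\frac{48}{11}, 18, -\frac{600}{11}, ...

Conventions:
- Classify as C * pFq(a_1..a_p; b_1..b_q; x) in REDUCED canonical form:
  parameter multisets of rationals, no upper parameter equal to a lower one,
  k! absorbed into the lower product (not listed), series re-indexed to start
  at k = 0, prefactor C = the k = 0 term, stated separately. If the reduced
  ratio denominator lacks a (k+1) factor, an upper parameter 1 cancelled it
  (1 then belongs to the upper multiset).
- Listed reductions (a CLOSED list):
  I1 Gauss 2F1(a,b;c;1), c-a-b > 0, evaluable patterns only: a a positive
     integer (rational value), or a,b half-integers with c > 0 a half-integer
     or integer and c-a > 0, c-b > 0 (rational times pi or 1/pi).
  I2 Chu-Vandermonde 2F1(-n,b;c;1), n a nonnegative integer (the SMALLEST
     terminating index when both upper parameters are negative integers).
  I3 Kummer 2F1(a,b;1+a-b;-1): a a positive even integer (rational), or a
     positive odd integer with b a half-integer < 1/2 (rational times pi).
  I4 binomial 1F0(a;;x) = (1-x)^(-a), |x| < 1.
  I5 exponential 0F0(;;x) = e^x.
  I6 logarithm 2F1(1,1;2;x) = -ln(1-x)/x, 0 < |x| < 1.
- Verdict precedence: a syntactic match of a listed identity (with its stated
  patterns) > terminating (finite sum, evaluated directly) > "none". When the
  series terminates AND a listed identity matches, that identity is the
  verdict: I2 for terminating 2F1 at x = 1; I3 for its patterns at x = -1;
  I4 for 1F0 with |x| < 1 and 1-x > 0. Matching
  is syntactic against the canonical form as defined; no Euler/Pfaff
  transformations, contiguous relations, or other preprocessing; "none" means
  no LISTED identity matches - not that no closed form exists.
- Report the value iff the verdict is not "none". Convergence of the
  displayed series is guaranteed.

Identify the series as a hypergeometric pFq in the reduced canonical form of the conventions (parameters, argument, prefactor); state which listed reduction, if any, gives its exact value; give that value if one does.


Classification (C = \frac{3}{11}): 2F1 with upper {-12, -\frac{4}{7}}, lower {-\frac{3}{7}}, argument x = 1. Verdict (x = 1): the Chu-Vandermonde identity I2 applies (terminating 2F1 at x = 1 with n = 12, b = -4/7, c = -\frac{3}{7}). Its exact value is -\frac{20186436}{33240911}.

Key observation: x = 1 and the running product (C = 3/11, x = 1) telescopes to a rising factorial.
Ratio: r(k) = 1 * (k-12) (k-\frac{4}{7}) / [(k-\frac{3}{7}) (k+1)] - rational; roots negated = parameters, x = 1, C = \frac{3}{11}.


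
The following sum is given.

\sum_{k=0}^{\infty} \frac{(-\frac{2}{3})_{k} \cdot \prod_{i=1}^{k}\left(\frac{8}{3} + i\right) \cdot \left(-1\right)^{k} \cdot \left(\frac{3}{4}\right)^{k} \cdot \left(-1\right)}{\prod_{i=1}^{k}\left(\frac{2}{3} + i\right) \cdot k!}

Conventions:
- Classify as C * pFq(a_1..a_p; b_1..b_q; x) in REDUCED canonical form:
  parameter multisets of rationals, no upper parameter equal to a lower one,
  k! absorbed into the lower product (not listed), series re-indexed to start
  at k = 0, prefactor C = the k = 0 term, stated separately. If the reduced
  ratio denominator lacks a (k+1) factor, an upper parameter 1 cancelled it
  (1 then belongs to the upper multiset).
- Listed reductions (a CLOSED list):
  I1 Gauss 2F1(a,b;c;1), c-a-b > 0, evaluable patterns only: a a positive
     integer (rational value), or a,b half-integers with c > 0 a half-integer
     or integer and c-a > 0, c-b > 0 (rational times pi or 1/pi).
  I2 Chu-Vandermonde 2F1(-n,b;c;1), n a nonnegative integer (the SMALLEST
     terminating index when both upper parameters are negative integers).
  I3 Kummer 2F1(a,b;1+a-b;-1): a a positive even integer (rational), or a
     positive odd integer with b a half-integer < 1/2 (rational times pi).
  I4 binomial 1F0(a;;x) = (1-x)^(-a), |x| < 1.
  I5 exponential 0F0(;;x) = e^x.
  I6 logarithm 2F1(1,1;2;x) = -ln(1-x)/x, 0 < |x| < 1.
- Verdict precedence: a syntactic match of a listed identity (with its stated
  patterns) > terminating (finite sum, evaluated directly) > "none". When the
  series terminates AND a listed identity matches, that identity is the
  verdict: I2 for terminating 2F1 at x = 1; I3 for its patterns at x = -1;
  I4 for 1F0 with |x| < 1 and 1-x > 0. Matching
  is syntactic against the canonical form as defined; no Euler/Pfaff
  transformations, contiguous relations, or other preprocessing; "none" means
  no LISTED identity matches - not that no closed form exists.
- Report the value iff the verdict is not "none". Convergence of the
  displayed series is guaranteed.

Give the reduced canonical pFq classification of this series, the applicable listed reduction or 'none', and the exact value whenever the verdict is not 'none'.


Key observation: t_0 being -1, the running product (prefactor -1) telescopes to a rising factorial.
Consecutive-term ratio: r(k) = -\frac{3}{4} * (k-\frac{2}{3}) (k+\frac{11}{3}) / [(k+\frac{5}{3}) (k+1)] - rational in k, leading ratio -\frac{3}{4}; with t_0 = -1, classification follows.

At argument -\frac{3}{4}: a 2F1 with upper {-\frac{2}{3}, \frac{11}{3}}, lower {\frac{5}{3}}, scaled by C = -1. Verdict: none. Every listed pattern misses the 2F1 form at -\frac{3}{4}, upper {-\frac{2}{3}, \frac{11}{3}}.


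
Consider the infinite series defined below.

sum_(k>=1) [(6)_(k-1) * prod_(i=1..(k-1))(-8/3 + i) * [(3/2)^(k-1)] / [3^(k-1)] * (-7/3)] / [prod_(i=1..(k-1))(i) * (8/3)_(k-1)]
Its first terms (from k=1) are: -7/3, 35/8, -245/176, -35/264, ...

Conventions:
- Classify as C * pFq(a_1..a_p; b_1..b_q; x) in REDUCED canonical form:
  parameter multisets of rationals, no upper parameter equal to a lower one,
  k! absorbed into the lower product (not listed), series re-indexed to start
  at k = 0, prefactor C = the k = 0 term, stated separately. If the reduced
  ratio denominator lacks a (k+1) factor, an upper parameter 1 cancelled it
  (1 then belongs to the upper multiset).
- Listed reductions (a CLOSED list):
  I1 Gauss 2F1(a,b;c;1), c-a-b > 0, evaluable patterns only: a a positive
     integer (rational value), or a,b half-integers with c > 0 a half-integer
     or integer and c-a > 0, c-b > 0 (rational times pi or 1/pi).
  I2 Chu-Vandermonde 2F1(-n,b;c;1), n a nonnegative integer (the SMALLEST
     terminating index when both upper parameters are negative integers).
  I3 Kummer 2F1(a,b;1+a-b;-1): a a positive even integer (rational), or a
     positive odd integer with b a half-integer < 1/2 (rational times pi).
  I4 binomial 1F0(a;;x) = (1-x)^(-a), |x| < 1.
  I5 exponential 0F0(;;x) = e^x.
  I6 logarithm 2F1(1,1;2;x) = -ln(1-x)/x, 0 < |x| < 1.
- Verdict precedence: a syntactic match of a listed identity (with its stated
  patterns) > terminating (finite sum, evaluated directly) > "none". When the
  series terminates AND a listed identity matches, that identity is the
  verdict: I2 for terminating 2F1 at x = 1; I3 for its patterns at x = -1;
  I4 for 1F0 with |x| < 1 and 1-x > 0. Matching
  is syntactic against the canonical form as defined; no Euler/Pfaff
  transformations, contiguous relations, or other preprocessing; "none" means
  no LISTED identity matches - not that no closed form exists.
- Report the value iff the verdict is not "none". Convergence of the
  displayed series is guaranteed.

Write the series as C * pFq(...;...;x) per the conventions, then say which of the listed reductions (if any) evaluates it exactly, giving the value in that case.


x = 1/2 here; the reduced form reads 2F1, upper {-5/3, 6}, lower {8/3}, C = -7/3. Verdict: none. Every listed pattern misses the 2F1 form at 1/2, upper {-5/3, 6}.

The tell: with t_0 = -7/3, the two k-th powers (C = -7/3, x = 1/2) combine into one argument.
Consecutive-term ratio: r(k) = (1/2) * (k-5/3) (k+6) / [(k+8/3) (k+1)] - rational in k, leading ratio (1/2); with t_0 = -7/3, classification follows.


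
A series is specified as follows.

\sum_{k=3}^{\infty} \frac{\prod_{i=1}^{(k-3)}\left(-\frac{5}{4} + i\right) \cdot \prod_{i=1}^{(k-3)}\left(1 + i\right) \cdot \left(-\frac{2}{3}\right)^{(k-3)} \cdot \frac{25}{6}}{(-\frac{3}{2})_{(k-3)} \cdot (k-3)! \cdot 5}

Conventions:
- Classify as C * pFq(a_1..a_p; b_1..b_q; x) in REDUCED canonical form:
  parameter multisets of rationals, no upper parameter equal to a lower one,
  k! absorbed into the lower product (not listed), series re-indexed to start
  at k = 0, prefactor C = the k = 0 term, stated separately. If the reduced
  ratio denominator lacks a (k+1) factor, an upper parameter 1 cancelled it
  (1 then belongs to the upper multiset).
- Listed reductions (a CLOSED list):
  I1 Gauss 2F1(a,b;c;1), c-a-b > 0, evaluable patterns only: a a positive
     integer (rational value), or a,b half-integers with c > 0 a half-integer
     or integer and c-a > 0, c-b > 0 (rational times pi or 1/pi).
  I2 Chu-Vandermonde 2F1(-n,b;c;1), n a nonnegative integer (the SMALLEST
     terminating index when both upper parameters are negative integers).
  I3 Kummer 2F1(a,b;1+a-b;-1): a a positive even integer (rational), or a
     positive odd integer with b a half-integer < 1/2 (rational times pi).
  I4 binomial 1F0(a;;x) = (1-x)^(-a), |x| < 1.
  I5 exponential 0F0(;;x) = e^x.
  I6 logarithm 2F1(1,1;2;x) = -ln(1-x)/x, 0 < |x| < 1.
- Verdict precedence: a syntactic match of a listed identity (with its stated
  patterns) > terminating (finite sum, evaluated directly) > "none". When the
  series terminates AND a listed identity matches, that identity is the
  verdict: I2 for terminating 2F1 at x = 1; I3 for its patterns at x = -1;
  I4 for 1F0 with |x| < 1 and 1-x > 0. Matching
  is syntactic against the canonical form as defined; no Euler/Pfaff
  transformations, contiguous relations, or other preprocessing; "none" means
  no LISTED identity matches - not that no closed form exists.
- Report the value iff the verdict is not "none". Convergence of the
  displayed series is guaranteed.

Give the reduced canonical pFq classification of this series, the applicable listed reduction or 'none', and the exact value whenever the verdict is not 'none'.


At argument -\frac{2}{3}: a 2F1 with upper {-\frac{1}{4}, 2}, lower {-\frac{3}{2}}, scaled by C = \frac{5}{6}. Verdict: none - this 2F1 at x = -\frac{2}{3} matches no listed pattern, and upper {-\frac{1}{4}, 2} holds no stopper.

The tell: with t_0 = \frac{5}{6}, the running product (C = 5/6, x = -2/3) telescopes to a rising factorial.
Step ratio: r(k) = -\frac{2}{3} * (k-\frac{1}{4}) (k+2) / [(k-\frac{3}{2}) (k+1)] - rational; roots negated = parameters, x = -\frac{2}{3}, C = \frac{5}{6}.


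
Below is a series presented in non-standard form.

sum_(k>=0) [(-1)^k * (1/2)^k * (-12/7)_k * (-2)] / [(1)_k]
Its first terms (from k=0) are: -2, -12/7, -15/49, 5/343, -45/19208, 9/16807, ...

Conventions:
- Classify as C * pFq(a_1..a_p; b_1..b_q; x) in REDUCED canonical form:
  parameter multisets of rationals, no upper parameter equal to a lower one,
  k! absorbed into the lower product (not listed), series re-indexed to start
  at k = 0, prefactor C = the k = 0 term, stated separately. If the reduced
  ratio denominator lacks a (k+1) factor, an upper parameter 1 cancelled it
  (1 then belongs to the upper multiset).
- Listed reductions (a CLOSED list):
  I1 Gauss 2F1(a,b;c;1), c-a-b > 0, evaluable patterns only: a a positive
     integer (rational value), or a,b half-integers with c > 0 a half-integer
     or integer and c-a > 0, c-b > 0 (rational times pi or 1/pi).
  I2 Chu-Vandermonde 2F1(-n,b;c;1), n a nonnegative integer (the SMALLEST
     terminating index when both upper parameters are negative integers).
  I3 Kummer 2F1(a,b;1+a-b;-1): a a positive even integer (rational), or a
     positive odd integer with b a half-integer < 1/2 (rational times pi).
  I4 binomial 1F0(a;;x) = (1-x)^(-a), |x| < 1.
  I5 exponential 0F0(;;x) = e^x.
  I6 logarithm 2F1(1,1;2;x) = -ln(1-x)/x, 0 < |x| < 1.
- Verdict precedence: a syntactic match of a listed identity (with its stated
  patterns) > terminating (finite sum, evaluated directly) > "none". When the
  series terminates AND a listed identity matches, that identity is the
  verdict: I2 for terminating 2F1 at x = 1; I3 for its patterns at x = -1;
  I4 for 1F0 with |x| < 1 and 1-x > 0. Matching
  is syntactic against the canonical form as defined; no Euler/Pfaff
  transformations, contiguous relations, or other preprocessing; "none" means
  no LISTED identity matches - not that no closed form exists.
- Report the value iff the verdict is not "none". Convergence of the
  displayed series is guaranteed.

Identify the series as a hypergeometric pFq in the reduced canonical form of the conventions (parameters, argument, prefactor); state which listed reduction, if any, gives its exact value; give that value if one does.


x = -1/2 here; the reduced form reads 1F0, upper {-12/7}, lower {-}, C = -2. Verdict at x = -1/2: the I4 binomial reduction matches (the 1F0 binomial series: exponent 12/7, x = -1/2). Value: (-2) * (3/2)^(12/7).

Key observation: from the first term -2: the (-1)^k factor (C = -2, x = -1/2) folds into the argument's sign.
Adjacent-term ratio: r(k) = (-1/2) * (k-12/7) / [(k+1)] - poly over poly, x = (-1/2) from leading terms; C = -2 at k = 0.


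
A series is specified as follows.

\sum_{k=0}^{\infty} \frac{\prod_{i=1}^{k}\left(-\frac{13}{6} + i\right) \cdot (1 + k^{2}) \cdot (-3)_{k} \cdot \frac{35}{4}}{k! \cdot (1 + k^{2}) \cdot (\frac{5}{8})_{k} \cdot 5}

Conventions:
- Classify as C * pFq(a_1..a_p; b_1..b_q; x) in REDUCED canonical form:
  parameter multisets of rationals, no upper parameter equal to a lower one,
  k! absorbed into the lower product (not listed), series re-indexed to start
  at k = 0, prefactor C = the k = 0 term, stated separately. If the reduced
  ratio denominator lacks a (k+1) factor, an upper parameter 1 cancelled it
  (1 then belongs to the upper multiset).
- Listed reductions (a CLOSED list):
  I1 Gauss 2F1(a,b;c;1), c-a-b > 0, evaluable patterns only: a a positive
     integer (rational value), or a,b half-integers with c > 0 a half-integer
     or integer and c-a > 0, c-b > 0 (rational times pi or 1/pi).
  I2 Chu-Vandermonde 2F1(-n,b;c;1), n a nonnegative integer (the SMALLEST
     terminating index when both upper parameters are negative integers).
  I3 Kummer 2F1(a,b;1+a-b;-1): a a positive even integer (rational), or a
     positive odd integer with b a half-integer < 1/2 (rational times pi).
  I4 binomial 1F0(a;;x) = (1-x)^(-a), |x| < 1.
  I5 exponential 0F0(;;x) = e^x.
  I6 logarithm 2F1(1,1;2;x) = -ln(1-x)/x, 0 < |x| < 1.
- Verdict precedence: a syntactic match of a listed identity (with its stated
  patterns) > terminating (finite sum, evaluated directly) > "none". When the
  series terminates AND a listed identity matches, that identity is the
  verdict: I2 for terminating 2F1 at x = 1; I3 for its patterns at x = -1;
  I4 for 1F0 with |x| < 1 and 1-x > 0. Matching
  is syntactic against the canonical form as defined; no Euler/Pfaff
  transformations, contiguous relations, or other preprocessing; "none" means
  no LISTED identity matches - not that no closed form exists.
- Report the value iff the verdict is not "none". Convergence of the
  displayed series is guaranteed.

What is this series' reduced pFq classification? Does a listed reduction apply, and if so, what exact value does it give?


With C = \frac{7}{4}: the canonical form is 2F1(-3, -\frac{7}{6}; \frac{5}{8}; 1). Verdict: this is Chu-Vandermonde (I2) (terminating 2F1 at x = 1 with n = 3, b = -7/6, c = \frac{5}{8}). Value: \frac{20167}{1620}.

Structural cue: t_0 being \frac{7}{4}, the running product (C = 7/4, x = 1) telescopes to a rising factorial.
Ratio: r(k) = 1 * (k-3) (k-\frac{7}{6}) / [(k+\frac{5}{8}) (k+1)] - rational in k. x = 1; t_0 = \frac{7}{4}; negate the roots.


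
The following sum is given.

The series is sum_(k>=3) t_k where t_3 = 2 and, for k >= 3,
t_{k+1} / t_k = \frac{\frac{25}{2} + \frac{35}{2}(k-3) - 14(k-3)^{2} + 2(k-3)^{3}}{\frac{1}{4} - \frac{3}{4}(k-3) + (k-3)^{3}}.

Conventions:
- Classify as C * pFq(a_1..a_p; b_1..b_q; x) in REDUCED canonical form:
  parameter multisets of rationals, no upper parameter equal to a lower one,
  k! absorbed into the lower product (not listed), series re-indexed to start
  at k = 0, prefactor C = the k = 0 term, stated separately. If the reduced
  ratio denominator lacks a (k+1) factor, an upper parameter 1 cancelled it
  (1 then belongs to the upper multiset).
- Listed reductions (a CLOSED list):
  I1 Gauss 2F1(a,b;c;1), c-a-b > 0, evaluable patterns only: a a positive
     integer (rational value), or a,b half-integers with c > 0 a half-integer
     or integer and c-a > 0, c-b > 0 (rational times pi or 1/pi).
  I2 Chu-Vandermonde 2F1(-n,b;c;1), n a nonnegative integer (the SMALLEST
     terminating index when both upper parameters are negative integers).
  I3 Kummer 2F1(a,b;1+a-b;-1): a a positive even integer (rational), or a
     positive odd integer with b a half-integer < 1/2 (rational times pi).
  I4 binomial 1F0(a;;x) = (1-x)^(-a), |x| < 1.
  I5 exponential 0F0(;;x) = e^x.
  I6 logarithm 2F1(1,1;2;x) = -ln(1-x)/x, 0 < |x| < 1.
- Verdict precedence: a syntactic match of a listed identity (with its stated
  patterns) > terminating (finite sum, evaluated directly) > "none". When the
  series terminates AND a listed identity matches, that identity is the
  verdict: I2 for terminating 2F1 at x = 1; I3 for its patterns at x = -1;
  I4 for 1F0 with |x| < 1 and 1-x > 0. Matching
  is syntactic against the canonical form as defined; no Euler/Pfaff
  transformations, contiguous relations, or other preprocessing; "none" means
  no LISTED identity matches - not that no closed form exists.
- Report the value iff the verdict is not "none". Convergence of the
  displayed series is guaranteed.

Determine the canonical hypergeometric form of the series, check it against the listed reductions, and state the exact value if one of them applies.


Reduced: x = 2, 3F2, upper = {-5, -\frac{5}{2}, \frac{1}{2}}, lower = {-\frac{1}{2}, -\frac{1}{2}}, C = 2. Verdict: terminating - upper parameter -5 makes this a finite sum (last index 5), evaluated exactly. Sum: \frac{47802}{7}.

Key observation: from the first term 2: the expanded ratio factors over Q; C = 2, x = 2, roots give parameters.
Consecutive-term ratio: r(k) = 2 * (k-5) (k-\frac{5}{2}) (k+\frac{1}{2}) / [(k-\frac{1}{2}) (k-\frac{1}{2}) (k+1)] - poly over poly, x = 2 from leading terms; C = 2 at k = 0.


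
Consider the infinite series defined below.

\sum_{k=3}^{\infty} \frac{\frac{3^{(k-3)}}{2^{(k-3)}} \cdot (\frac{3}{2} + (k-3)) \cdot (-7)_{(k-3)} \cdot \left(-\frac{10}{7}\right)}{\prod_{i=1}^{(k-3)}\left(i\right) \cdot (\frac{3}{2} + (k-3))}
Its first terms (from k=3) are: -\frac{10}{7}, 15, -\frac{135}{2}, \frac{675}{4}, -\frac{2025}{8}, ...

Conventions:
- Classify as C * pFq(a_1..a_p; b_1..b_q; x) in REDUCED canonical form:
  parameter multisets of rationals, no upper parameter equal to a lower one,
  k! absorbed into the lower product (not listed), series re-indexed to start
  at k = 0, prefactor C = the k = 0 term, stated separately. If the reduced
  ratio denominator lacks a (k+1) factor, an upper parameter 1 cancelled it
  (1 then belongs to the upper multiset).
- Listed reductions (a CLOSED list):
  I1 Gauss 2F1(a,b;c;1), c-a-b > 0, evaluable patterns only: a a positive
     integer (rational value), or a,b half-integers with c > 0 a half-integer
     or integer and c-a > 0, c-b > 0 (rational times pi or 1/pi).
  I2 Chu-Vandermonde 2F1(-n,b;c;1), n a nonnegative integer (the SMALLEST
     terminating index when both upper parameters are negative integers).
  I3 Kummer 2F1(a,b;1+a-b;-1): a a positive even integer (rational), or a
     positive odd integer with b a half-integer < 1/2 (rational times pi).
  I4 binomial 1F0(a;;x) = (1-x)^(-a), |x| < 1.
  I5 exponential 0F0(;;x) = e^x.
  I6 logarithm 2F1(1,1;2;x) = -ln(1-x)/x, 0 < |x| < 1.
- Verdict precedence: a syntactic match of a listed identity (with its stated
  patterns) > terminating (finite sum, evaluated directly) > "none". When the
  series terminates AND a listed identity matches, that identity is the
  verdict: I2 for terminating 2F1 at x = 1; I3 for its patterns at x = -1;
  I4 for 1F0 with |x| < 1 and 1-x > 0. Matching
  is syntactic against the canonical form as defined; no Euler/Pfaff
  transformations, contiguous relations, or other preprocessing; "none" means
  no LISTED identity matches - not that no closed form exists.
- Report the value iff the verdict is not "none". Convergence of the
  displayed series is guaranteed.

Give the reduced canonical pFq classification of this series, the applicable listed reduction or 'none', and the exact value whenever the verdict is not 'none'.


At argument \frac{3}{2}: a 1F0 with upper {-7}, lower {-}, scaled by C = -\frac{10}{7}. Verdict: terminating (-7 upstairs). 8 nonzero terms in all; added directly. Exact value: \frac{5}{448}.

Key step: with t_0 = -\frac{10}{7}, the two k-th powers (C = -10/7, x = 3/2) combine into one argument.
Adjacent-term ratio: r(k) = \frac{3}{2} * (k-7) / [(k+1)] - rational; roots negated = parameters, x = \frac{3}{2}, C = -\frac{10}{7}.


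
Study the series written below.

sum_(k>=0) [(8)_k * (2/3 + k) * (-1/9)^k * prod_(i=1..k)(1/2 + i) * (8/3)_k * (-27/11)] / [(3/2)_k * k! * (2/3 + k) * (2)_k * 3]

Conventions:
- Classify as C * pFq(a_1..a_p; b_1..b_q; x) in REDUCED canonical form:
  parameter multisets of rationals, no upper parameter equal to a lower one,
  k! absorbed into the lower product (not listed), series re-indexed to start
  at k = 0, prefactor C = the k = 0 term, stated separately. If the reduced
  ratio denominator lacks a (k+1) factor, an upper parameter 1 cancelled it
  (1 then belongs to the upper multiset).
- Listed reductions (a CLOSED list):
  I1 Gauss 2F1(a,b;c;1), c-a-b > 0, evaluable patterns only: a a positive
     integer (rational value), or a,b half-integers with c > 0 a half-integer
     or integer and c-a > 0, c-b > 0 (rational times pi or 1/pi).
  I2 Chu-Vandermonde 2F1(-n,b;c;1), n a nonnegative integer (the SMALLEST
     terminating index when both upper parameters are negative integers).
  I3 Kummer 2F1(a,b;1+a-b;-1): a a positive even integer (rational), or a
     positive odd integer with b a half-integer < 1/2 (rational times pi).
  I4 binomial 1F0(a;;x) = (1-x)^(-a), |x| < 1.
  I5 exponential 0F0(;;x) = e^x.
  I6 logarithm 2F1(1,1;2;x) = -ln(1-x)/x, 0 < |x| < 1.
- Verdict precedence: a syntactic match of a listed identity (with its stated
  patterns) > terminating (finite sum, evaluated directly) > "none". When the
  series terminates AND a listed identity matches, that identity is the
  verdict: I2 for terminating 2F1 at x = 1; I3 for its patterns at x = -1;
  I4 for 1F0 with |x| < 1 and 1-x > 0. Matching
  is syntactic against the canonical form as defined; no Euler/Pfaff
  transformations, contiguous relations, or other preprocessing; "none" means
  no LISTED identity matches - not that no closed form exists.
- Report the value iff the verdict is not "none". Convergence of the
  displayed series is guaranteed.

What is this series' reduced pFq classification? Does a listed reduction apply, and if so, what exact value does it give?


Reduced: x = -1/9, 2F1, upper = {8/3, 8}, lower = {2}, C = -9/11. Verdict: none - this 2F1 at x = -1/9 matches no listed pattern, and upper {8/3, 8} holds no stopper.

Key step: t_0 being -9/11, the constant factors (prefactor -9/11) combine into one prefactor.
Ratio: r(k) = (-1/9) * (k+8/3) (k+8) / [(k+2) (k+1)] - rational in k, leading ratio (-1/9); with t_0 = -9/11, classification follows.


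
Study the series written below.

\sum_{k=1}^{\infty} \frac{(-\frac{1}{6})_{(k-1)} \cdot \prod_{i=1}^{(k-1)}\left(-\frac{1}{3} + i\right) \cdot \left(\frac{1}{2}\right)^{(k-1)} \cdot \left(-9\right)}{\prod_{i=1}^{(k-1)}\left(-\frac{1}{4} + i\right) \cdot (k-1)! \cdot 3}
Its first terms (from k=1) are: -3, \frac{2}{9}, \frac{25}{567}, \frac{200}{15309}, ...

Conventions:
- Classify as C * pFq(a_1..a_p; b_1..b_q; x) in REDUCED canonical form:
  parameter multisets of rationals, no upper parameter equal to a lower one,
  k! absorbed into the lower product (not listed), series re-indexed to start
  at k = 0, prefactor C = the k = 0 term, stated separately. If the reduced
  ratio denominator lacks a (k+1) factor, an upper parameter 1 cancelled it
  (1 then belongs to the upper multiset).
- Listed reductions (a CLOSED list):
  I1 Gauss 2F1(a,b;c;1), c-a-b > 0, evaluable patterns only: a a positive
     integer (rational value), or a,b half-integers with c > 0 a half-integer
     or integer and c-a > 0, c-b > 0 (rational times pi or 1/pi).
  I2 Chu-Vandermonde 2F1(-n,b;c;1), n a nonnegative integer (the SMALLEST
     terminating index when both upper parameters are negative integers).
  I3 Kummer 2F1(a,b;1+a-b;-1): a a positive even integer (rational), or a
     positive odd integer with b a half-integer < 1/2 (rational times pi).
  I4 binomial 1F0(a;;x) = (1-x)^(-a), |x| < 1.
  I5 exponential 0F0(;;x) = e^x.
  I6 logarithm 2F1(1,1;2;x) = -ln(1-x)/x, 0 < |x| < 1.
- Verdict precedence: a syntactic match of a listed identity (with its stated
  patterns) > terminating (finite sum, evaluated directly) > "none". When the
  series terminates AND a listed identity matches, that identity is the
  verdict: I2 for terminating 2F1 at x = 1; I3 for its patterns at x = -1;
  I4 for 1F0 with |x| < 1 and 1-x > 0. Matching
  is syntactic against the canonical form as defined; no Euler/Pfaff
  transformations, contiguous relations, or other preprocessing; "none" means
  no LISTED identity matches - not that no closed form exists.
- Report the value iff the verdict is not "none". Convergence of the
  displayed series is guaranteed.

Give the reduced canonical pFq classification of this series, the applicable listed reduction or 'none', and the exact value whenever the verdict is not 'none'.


Classification (C = -3): 2F1 with upper {-\frac{1}{6}, \frac{2}{3}}, lower {\frac{3}{4}}, argument x = \frac{1}{2}. Verdict: none. A 2F1 with upper {-\frac{1}{6}, \frac{2}{3}} fits none of I1-I6 at x = \frac{1}{2}; the sum runs forever.

Key step: t_0 = -3 here, and the running product (C = -3) telescopes to a rising factorial.
Term ratio: r(k) = \frac{1}{2} * (k-\frac{1}{6}) (k+\frac{2}{3}) / [(k+\frac{3}{4}) (k+1)] - poly over poly, x = \frac{1}{2} from leading terms; C = -3 at k = 0.


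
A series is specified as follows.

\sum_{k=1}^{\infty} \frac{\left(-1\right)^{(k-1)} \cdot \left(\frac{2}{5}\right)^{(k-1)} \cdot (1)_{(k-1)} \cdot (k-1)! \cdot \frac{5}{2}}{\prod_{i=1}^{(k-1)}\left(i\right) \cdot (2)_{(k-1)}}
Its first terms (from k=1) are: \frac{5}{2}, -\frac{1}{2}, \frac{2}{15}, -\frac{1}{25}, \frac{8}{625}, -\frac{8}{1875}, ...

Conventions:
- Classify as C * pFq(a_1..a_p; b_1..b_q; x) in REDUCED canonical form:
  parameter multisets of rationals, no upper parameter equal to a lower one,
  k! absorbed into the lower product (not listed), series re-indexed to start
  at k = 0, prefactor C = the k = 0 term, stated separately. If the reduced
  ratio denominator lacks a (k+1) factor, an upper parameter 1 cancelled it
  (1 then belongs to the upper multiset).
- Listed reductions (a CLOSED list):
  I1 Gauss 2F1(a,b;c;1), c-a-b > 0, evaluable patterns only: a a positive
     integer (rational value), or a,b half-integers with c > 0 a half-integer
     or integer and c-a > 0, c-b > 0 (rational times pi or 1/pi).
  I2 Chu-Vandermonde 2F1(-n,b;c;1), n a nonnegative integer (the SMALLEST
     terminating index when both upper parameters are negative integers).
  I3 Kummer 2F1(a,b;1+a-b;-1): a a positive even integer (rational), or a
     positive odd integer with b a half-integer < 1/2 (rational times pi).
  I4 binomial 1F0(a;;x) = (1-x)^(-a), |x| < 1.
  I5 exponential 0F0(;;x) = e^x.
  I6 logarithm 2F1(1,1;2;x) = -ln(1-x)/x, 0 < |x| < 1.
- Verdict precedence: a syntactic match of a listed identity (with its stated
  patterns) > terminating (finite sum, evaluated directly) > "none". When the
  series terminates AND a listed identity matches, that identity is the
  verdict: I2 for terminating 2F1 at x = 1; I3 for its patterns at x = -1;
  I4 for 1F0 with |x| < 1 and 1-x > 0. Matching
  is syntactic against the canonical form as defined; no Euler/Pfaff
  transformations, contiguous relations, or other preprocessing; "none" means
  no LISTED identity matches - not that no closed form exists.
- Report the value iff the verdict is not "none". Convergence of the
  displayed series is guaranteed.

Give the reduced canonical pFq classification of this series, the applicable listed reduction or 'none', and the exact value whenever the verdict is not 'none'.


Key observation: t_0 = \frac{5}{2} here, and the (-1)^k factor (C = 5/2, x = -2/5) folds into the argument's sign.
Step ratio: r(k) = -\frac{2}{5} * (k+1) (k+1) / [(k+2) (k+1)] ; factor over Q: parameters, x = -\frac{2}{5}, and C = \frac{5}{2}.

Reduced: x = -\frac{2}{5}, 2F1, upper = {1, 1}, lower = {2}, C = \frac{5}{2}. Verdict: logarithm (I6) matches (the logarithm: parameters (1,1;2), x = -\frac{2}{5}). Exact value: \frac{25}{4} \cdot \ln\left(\frac{7}{5}\right).


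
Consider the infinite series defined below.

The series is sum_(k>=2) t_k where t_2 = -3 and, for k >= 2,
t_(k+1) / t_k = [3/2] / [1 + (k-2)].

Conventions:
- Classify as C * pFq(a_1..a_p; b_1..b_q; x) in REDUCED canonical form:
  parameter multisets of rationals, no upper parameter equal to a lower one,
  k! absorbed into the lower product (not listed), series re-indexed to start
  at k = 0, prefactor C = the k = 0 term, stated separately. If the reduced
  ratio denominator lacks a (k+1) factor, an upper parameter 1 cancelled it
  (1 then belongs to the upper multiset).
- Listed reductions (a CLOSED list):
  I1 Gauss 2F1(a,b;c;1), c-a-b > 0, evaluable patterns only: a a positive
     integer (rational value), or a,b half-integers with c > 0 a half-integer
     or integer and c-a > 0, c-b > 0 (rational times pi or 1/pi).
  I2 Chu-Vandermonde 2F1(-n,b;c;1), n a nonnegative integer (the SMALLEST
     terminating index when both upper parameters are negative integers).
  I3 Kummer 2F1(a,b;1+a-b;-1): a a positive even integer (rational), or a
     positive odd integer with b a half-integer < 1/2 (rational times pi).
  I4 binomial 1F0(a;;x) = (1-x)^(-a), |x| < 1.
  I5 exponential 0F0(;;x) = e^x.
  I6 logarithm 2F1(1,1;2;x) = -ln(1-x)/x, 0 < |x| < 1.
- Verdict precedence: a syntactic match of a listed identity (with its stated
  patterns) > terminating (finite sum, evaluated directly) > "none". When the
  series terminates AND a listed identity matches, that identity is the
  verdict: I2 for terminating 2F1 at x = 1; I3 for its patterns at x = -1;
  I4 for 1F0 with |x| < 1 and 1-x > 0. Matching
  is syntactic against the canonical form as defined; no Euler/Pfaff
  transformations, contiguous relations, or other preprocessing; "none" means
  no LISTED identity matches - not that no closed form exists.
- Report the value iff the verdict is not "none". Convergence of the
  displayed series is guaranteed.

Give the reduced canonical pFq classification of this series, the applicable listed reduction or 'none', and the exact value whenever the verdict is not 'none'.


Key step: t_0 = -3 here, and factor the ratio over Q (C = -3, x = 3/2): negated roots = parameters.
Term ratio: r(k) = (3/2) * 1 / [(k+1)] - rational in k. x = (3/2); t_0 = -3; negate the roots.

With C = -3: the canonical form is 0F0(-; -; 3/2). Verdict: this is the I5 exponential reduction (the 0F0 exponential series at x = 3/2). Sum: (-3) * e^(3/2).


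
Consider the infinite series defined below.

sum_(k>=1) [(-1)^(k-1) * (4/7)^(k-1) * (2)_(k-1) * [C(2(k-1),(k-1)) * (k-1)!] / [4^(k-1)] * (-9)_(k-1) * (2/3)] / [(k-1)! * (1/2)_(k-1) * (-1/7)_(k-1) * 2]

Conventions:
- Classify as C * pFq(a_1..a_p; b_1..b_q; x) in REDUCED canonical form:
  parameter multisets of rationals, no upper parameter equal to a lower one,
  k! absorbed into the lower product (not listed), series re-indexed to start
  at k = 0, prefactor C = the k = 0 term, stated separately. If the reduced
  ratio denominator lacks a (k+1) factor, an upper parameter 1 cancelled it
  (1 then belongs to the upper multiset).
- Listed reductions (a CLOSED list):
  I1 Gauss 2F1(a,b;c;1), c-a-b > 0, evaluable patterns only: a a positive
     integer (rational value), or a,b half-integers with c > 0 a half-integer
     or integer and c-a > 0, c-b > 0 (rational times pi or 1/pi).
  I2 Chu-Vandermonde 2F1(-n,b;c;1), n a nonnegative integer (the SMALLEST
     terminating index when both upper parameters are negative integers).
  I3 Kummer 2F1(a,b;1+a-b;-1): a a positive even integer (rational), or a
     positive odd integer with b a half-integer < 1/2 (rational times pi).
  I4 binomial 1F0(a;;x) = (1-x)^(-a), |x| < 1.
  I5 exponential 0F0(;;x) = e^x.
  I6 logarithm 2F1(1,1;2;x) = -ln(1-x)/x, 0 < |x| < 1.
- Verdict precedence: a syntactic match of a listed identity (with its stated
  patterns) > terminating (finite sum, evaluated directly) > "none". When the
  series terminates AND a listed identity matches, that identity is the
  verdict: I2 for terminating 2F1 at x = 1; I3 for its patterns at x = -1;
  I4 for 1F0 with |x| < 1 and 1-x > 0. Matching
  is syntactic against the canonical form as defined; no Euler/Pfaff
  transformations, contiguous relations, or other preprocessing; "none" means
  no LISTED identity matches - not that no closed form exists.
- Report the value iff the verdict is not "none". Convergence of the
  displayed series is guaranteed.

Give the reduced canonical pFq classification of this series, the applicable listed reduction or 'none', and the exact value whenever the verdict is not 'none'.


x = -4/7 here; the reduced form reads 2F1, upper {-9, 2}, lower {-1/7}, C = 1/3. Verdict: terminating. (-9)_k vanishes past k = 9, leaving a 10-term sum, computed directly. Exact value: -2597203619/897039.

First insight: t_0 being 1/3, the constant factors (C = 1/3, x = -4/7) combine into one prefactor.
Adjacent-term ratio: r(k) = (-4/7) * (k-9) (k+2) / [(k-1/7) (k+1)] ; factor over Q: parameters, x = (-4/7), and C = 1/3.
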